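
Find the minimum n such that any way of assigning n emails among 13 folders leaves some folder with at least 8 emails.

92

With 91 emails one could put exactly 7 in each of the 13 folders, and no folder would reach 8.
One more email must land in a folder that already has 7, giving it 8.
So 13 × 7 + 1 = 92 emails are required.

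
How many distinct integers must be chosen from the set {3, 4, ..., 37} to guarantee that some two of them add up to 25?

Group the elements by complementary pair {x, 25−x}: {3,22}, {4,21}, {5,20}, …, giving 10 two-element pairs and 15 integers whose partner 25−x falls outside [3,37].
By the pigeonhole principle, treating each of those 25 groups as a pigeonhole, one can pick one integer per group — 25 integers — with no two summing to 25.
The 26th integer lands in an occupied pair, forcing a sum of 25.

26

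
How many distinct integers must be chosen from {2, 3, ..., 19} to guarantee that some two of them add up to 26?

13

A set avoiding the sum 26 can contain at most one of each pair {x, 26−x}, plus the 6 elements whose complement lies outside the range or equal to its own complement.
The integers 2, …, 13 (12 of them) are such a set: any two sum to at least 2+3 = 5 and at most 12+13 = 25 < 26.
Any 13th integer completes one of the 6 pairs, so 13 choices force a sum of 26.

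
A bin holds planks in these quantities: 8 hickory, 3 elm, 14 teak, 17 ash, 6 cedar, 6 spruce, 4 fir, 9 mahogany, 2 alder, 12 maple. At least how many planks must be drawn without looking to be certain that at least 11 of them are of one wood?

An adversary could hand out at most 10 planks per wood (7 woods run out sooner): 8 + 3 + 10 + 10 + 6 + 6 + 4 + 9 + 2 + 10 = 68 planks and still no wood has 11.
By pigeonhole, one more plank lands in a wood already at 10, so 69 draws are enough and 68 are not.

69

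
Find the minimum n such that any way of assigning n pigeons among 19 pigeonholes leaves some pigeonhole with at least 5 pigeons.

With 76 pigeons one could put exactly 4 in each of the 19 pigeonholes, and no pigeonhole would reach 5.
By pigeonhole, one more pigeon must land in a pigeonhole that already has 4, giving it 5.
So 19 × 4 + 1 = 77 pigeons are required.

77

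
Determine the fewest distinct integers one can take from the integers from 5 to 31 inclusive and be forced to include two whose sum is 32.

A set avoiding the sum 32 can contain at most one of each pair {x, 32−x}, plus the 5 elements whose complement lies outside the range or equal to its own complement.
The integers 16, …, 31 (16 of them) are such a set: any two sum to at least 16+17 = 33 > 32.
Pigeonhole: any 17th integer completes one of the 11 pairs, so 17 choices force a sum of 32.

17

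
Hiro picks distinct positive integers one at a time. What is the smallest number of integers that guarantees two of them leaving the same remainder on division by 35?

36

The 35 residue classes mod 35 are the pigeonholes.
With 35 integers one could put 1 in each residue class and have no class reach 2.
The 36th integer pushes some class to 2, so 35·1 + 1 = 36.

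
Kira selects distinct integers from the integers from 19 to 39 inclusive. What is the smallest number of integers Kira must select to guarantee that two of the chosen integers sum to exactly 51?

Two chosen integers sum to 51 exactly when both halves of some pair {x, 51−x} with 19 ≤ x ≤ 51−x ≤ 32 are chosen — 7 such pairs.
The remaining 7 elements (those with no distinct partner in range) can never complete a 51-sum, so the worst case takes all of them and one from each pair: 7 + 7 = 14.
The 15th integer has to be the second member of some pair, so 14 + 1 = 15.

15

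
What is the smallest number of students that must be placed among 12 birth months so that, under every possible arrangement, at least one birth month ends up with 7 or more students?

With 72 students one could put exactly 6 in each of the 12 birth months, and no birth month would reach 7.
One more student must land in a birth month that already has 6, giving it 7.
So 12 × 6 + 1 = 73 students are required.

73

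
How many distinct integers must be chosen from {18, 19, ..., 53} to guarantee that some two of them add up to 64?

23

Group the elements by complementary pair {x, 64−x}: {18,46}, {19,45}, {20,44}, …, giving 14 two-element pairs, the single value 32 (it cannot pair with itself since the integers are distinct), and 7 integers whose partner 64−x falls outside [18,53].
By the pigeonhole principle, treating each of those 22 groups as a pigeonhole, one can pick one integer per group — 22 integers — with no two summing to 64.
The 23rd integer lands in an occupied pair, forcing a sum of 64.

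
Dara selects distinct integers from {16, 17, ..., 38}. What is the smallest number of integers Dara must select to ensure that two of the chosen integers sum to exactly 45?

A set avoiding the sum 45 can contain at most one of each pair {x, 45−x}, plus the 9 elements whose complement lies outside the range.
The integers 23, …, 38 (16 of them) are such a set: any two sum to at least 23+24 = 47 > 45.
By pigeonhole, any 17th integer completes one of the 7 pairs, so 17 choices force a sum of 45.

17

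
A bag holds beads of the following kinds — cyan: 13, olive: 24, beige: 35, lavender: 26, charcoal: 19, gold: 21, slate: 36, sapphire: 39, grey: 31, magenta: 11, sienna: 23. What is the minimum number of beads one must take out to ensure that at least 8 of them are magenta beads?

275

In the worst case for collecting magenta beads, every non-magenta bead comes out first.
There are 13 + 24 + 35 + 26 + 19 + 21 + 36 + 39 + 31 + 23 = 267 non-magenta beads altogether.
After those, each further bead must be magenta, so 267 + 8 = 275 draws guarantee 8 magenta beads.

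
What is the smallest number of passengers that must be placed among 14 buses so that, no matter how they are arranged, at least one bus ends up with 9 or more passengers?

With 112 passengers one could put exactly 8 in each of the 14 buses, and no bus would reach 9.
One more passenger must land in a bus that already has 8, giving it 9.
So 14 × 8 + 1 = 113 passengers are required.

113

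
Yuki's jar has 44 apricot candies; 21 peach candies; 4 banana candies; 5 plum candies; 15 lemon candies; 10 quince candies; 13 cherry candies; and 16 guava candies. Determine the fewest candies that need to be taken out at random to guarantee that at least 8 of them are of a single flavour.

52

By the pigeonhole principle, put each drawn candy into a box by flavour. The largest draw with every box below 8 takes min(count, 7) from each flavour; flavours with fewer than 7 contribute all they have.
Σ min(cᵢ, 7) = 7 + 7 + 4 + 5 + 7 + 7 + 7 + 7 = 51.
Draw number 51 + 1 = 52 must push one box to 8.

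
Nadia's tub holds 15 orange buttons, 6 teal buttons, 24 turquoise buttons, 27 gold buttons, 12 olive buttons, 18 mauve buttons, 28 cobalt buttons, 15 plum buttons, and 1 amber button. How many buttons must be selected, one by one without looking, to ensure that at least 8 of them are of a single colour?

57

Put each drawn button into a box by colour. The largest draw with every box below 8 takes min(count, 7) from each colour; colours with fewer than 7 contribute all they have.
Σ min(cᵢ, 7) = 7 + 6 + 7 + 7 + 7 + 7 + 7 + 7 + 1 = 56.
Draw number 56 + 1 = 57 must push one box to 8.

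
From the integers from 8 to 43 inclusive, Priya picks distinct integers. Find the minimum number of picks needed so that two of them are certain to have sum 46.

22

Two chosen integers sum to 46 exactly when both halves of some pair {x, 46−x} with 8 ≤ x ≤ 46−x ≤ 38 are chosen — 15 such pairs.
The remaining 6 elements (those with no distinct partner in range) can never complete a 46-sum, so the worst case takes all of them and one from each pair: 6 + 15 = 21.
Pigeonhole: the 22nd integer has to be the second member of some pair, so 21 + 1 = 22.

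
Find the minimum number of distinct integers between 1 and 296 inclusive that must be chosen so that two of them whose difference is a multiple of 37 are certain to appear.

Integers whose pairwise differences are multiples of 37 are exactly those sharing a remainder mod 37. By pigeonhole, the 37 residue classes mod 37 are the pigeonholes.
With 37 integers one could put 1 in each residue class and have no class reach 2.
The 38th integer pushes some class to 2, so 37·1 + 1 = 38.

38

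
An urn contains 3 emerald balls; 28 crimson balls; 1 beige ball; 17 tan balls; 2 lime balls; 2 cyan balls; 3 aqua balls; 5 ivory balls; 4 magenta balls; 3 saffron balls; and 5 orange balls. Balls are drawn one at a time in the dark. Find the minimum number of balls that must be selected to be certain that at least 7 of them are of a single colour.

41

By pigeonhole, the 11 colours are the holes; the balls drawn are the pigeons.
To avoid 7 of any one colour, the worst case takes at most 6 of each colour, or every ball of a colour that has fewer than 6.
That gives 3 + 6 + 1 + 6 + 2 + 2 + 3 + 5 + 4 + 3 + 5 = 40 balls with no colour reaching 7.
The next ball forces some colour to 7, so 40 + 1 = 41.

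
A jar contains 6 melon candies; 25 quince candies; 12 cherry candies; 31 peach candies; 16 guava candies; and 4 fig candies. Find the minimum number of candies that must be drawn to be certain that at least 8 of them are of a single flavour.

Pigeonhole: put each drawn candy into a box by flavour. The largest draw with every box below 8 takes min(count, 7) from each flavour; flavours with fewer than 7 contribute all they have.
Σ min(cᵢ, 7) = 6 + 7 + 7 + 7 + 7 + 4 = 38.
Draw number 38 + 1 = 39 must push one box to 8.

39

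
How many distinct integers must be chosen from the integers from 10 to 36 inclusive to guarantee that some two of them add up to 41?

Group the elements by complementary pair {x, 41−x}: {10,31}, {11,30}, {12,29}, …, giving 11 two-element pairs and 5 integers whose partner 41−x falls outside [10,36].
Treating each of those 16 groups as a pigeonhole, one can pick one integer per group — 16 integers — with no two summing to 41.
The 17th integer lands in an occupied pair, forcing a sum of 41.

17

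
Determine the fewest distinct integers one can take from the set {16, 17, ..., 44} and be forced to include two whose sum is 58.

17

Group the elements by complementary pair {x, 58−x}: {16,42}, {17,41}, {18,40}, …, giving 13 two-element pairs, the single value 29 (it cannot pair with itself since the integers are distinct), and 2 integers whose partner 58−x falls outside [16,44].
By pigeonhole, treating each of those 16 groups as a pigeonhole, one can pick one integer per group — 16 integers — with no two summing to 58.
The 17th integer lands in an occupied pair, forcing a sum of 58.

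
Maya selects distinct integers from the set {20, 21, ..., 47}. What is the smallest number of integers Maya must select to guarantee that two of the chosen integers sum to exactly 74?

19

Group the elements by complementary pair {x, 74−x}: {27,47}, {28,46}, {29,45}, …, giving 10 two-element pairs; the single value 37 (it cannot pair with itself since the integers are distinct); and 7 integers whose partner 74−x falls outside [20,47].
By the pigeonhole principle, treating each of those 18 groups as a pigeonhole, one can pick one integer per group — 18 integers — with no two summing to 74.
The 19th integer lands in an occupied pair, forcing a sum of 74.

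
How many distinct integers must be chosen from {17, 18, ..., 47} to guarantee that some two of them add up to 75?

22

Group the elements by complementary pair {x, 75−x}: {28,47}, {29,46}, {30,45}, …, giving 10 two-element pairs and 11 integers whose partner 75−x falls outside [17,47].
Treating each of those 21 groups as a pigeonhole, one can pick one integer per group — 21 integers — with no two summing to 75.
The 22nd integer lands in an occupied pair, forcing a sum of 75.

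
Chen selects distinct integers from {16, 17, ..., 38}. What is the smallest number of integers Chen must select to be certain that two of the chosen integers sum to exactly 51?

14

Group the elements by complementary pair {x, 51−x}: {16,35}, {17,34}, {18,33}, …, giving 10 two-element pairs and 3 integers whose partner 51−x falls outside [16,38].
Treating each of those 13 groups as a pigeonhole, one can pick one integer per group — 13 integers — with no two summing to 51.
The 14th integer lands in an occupied pair, forcing a sum of 51.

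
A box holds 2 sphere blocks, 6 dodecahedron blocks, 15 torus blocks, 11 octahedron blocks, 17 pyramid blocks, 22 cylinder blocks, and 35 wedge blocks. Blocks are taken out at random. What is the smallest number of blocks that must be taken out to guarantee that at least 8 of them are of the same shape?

An adversary could hand out at most 7 blocks per shape (sphere, dodecahedron run out sooner): 2 + 6 + 7 + 7 + 7 + 7 + 7 = 43 blocks and still no shape has 8.
One more block lands in a shape already at 7, so 44 draws are enough and 43 are not.

44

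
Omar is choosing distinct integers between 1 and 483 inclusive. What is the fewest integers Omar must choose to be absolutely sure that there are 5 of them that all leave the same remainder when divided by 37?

The 37 residue classes mod 37 are the pigeonholes.
With 148 integers one could put 4 in each residue class and have no class reach 5.
The 149th integer pushes some class to 5, so 37·4 + 1 = 149.

149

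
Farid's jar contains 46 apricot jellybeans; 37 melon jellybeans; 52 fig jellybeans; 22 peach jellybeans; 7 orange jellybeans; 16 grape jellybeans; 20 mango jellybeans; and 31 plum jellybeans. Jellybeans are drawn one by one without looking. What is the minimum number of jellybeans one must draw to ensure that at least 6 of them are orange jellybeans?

In the worst case for collecting orange jellybeans, every non-orange jellybean comes out first.
There are 46 + 37 + 52 + 22 + 16 + 20 + 31 = 224 non-orange jellybeans altogether.
After those, each further jellybean must be orange, so 224 + 6 = 230 draws guarantee 6 orange jellybeans.

230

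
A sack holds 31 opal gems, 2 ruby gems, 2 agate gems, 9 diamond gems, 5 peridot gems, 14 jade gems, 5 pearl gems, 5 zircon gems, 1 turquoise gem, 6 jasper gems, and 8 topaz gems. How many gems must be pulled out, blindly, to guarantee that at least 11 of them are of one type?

64

By the pigeonhole principle, the 11 types are the holes; the gems drawn are the pigeons.
To avoid 11 of any one type, the worst case takes at most 10 of each type, or every gem of a type that has fewer than 10.
That gives 10 + 2 + 2 + 9 + 5 + 10 + 5 + 5 + 1 + 6 + 8 = 63 gems with no type reaching 11.
The next gem forces some type to 11, so 63 + 1 = 64.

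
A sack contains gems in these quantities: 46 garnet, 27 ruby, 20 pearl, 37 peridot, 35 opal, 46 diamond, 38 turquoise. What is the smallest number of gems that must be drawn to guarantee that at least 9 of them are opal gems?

223

In the worst case for collecting opal gems, every non-opal gem comes out first.
There are 46 + 27 + 20 + 37 + 46 + 38 = 214 non-opal gems altogether.
After those, each further gem must be opal, so 214 + 9 = 223 draws guarantee 9 opal gems.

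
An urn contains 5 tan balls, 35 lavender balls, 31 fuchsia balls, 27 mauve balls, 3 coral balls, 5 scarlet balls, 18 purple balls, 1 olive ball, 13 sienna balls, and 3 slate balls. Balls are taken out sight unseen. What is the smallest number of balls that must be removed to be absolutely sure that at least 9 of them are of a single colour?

By pigeonhole, the 10 colours are the holes; the balls drawn are the pigeons.
To avoid 9 of any one colour, the worst case takes at most 8 of each colour, or every ball of a colour that has fewer than 8.
That gives 5 + 8 + 8 + 8 + 3 + 5 + 8 + 1 + 8 + 3 = 57 balls with no colour reaching 9.
The next ball forces some colour to 9, so 57 + 1 = 58.

58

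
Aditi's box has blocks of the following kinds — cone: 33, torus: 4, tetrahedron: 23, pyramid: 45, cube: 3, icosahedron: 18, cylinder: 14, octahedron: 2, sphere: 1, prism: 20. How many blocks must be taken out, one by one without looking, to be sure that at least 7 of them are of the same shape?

By pigeonhole, put each drawn block into a box by shape. The largest draw with every box below 7 takes min(count, 6) from each shape; shapes with fewer than 6 contribute all they have.
Σ min(cᵢ, 6) = 6 + 4 + 6 + 6 + 3 + 6 + 6 + 2 + 1 + 6 = 46.
Draw number 46 + 1 = 47 must push one box to 7.

47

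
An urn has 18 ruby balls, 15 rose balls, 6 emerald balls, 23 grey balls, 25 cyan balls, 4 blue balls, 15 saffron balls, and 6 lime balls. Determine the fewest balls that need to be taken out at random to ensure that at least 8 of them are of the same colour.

52

Pigeonhole: the 8 colours are the holes; the balls drawn are the pigeons.
To avoid 8 of any one colour, the worst case takes at most 7 of each colour, or every ball of a colour that has fewer than 7.
That gives 7 + 7 + 6 + 7 + 7 + 4 + 7 + 6 = 51 balls with no colour reaching 8.
The next ball forces some colour to 8, so 51 + 1 = 52.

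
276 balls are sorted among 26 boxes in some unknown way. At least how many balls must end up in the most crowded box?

11

By pigeonhole, the 26 boxes are the holes and the 276 balls are the pigeons.
If every box held at most 10 balls, the total would be at most 26 × 10 = 260, which is less than 276.
So some box holds at least ⌈276/26⌉ = 11 balls.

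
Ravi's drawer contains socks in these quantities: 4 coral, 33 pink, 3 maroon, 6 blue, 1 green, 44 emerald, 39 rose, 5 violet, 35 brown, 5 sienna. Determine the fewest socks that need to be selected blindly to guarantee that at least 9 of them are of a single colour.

Put each drawn sock into a box by colour. The largest draw with every box below 9 takes min(count, 8) from each colour; colours with fewer than 8 contribute all they have.
Σ min(cᵢ, 8) = 4 + 8 + 3 + 6 + 1 + 8 + 8 + 5 + 8 + 5 = 56.
Draw number 56 + 1 = 57 must push one box to 9.

57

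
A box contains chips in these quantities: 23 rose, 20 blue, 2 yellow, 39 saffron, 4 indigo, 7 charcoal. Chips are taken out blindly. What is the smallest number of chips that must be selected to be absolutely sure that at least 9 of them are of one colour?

An adversary could hand out at most 8 chips per colour (yellow, indigo, charcoal run out sooner): 8 + 8 + 2 + 8 + 4 + 7 = 37 chips and still no colour has 9.
Pigeonhole: one more chip lands in a colour already at 8, so 38 draws are enough and 37 are not.

38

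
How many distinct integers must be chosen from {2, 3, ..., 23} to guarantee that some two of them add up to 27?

A set avoiding the sum 27 can contain at most one of each pair {x, 27−x}, plus the 2 elements whose complement lies outside the range.
The integers 2, …, 13 (12 of them) are such a set: any two sum to at least 2+3 = 5 and at most 12+13 = 25 < 27.
Any 13th integer completes one of the 10 pairs, so 13 choices force a sum of 27.

13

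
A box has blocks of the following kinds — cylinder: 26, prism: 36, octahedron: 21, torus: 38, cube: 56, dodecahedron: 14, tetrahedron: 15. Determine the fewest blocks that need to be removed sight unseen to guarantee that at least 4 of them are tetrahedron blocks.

195

In the worst case for collecting tetrahedron blocks, every non-tetrahedron block comes out first.
There are 26 + 36 + 21 + 38 + 56 + 14 = 191 non-tetrahedron blocks altogether.
After those, each further block must be tetrahedron, so 191 + 4 = 195 draws guarantee 4 tetrahedron blocks.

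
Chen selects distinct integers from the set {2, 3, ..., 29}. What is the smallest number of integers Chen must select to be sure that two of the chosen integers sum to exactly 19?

21

Two chosen integers sum to 19 exactly when both halves of some pair {x, 19−x} with 2 ≤ x ≤ 19−x ≤ 17 are chosen — 8 such pairs.
The remaining 12 elements (those with no distinct partner in range) can never complete a 19-sum, so the worst case takes all of them and one from each pair: 12 + 8 = 20.
By the pigeonhole principle, the 21st integer has to be the second member of some pair, so 20 + 1 = 21.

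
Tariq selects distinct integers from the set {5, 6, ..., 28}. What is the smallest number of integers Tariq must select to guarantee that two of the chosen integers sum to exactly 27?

16

A set avoiding the sum 27 can contain at most one of each pair {x, 27−x}, plus the 6 elements whose complement lies outside the range.
The integers 14, …, 28 (15 of them) are such a set: any two sum to at least 14+15 = 29 > 27.
Pigeonhole: any 16th integer completes one of the 9 pairs, so 16 choices force a sum of 27.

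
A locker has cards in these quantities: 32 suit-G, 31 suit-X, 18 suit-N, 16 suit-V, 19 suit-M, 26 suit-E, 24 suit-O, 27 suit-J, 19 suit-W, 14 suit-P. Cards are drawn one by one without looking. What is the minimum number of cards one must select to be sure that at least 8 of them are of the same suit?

By pigeonhole, put each drawn card into a box by suit. The largest draw with every box below 8 takes min(count, 7) from each suit.
Σ min(cᵢ, 7) = 7 + 7 + 7 + 7 + 7 + 7 + 7 + 7 + 7 + 7 = 70.
Draw number 70 + 1 = 71 must push one box to 8.

71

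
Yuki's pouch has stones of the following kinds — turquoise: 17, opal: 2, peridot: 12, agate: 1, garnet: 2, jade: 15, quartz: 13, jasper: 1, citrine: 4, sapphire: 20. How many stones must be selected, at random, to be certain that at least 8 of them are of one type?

By the pigeonhole principle, the 10 types are the holes; the stones drawn are the pigeons.
To avoid 8 of any one type, the worst case takes at most 7 of each type, or every stone of a type that has fewer than 7.
That gives 7 + 2 + 7 + 1 + 2 + 7 + 7 + 1 + 4 + 7 = 45 stones with no type reaching 8.
The next stone forces some type to 8, so 45 + 1 = 46.

46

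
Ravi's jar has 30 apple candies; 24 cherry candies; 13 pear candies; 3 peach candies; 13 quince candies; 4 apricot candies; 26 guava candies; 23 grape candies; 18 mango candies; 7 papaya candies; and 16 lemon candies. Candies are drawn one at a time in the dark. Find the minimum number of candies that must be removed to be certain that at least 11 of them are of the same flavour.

95

An adversary could hand out at most 10 candies per flavour (peach, apricot, papaya run out sooner): 10 + 10 + 10 + 3 + 10 + 4 + 10 + 10 + 10 + 7 + 10 = 94 candies and still no flavour has 11.
One more candy lands in a flavour already at 10, so 95 draws are enough and 94 are not.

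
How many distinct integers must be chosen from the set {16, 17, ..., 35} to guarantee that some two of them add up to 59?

Two chosen integers sum to 59 exactly when both halves of some pair {x, 59−x} with 24 ≤ x ≤ 59−x ≤ 35 are chosen — 6 such pairs.
The remaining 8 elements (those with no distinct partner in range) can never complete a 59-sum, so the worst case takes all of them and one from each pair: 8 + 6 = 14.
By the pigeonhole principle, the 15th integer has to be the second member of some pair, so 14 + 1 = 15.

15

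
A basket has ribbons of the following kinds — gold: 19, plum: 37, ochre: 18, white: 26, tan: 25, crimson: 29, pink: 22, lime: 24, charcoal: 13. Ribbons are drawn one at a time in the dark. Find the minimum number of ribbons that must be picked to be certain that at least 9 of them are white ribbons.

196

In the worst case for collecting white ribbons, every non-white ribbon comes out first.
There are 19 + 37 + 18 + 25 + 29 + 22 + 24 + 13 = 187 non-white ribbons altogether.
After those, each further ribbon must be white, so 187 + 9 = 196 draws guarantee 9 white ribbons.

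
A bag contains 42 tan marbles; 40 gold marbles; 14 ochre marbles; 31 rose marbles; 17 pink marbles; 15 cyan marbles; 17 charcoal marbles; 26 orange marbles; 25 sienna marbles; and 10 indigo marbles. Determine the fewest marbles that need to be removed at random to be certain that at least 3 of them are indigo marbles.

230

In the worst case for collecting indigo marbles, every non-indigo marble comes out first.
There are 42 + 40 + 14 + 31 + 17 + 15 + 17 + 26 + 25 = 227 non-indigo marbles altogether.
After those, each further marble must be indigo, so 227 + 3 = 230 draws guarantee 3 indigo marbles.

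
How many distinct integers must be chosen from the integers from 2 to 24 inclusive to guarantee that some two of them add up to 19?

Two chosen integers sum to 19 exactly when both halves of some pair {x, 19−x} with 2 ≤ x ≤ 19−x ≤ 17 are chosen — 8 such pairs.
The remaining 7 elements (those with no distinct partner in range) can never complete a 19-sum, so the worst case takes all of them and one from each pair: 7 + 8 = 15.
By the pigeonhole principle, the 16th integer has to be the second member of some pair, so 15 + 1 = 16.

16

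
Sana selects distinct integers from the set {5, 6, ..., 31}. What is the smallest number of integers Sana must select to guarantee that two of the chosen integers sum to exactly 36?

Group the elements by complementary pair {x, 36−x}: {5,31}, {6,30}, {7,29}, …, giving 13 two-element pairs and the single value 18 (it cannot pair with itself since the integers are distinct).
By pigeonhole, treating each of those 14 groups as a pigeonhole, one can pick one integer per group — 14 integers — with no two summing to 36.
The 15th integer lands in an occupied pair, forcing a sum of 36.

15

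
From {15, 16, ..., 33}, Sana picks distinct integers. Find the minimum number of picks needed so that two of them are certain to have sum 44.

Two chosen integers sum to 44 exactly when both halves of some pair {x, 44−x} with 15 ≤ x ≤ 44−x ≤ 29 are chosen — 7 such pairs.
The remaining 5 elements (those with no distinct partner in range) can never complete a 44-sum, so the worst case takes all of them and one from each pair: 5 + 7 = 12.
By the pigeonhole principle, the 13th integer has to be the second member of some pair, so 12 + 1 = 13.

13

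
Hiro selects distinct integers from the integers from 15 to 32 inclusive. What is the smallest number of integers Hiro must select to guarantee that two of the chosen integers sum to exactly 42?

Group the elements by complementary pair {x, 42−x}: {15,27}, {16,26}, {17,25}, …, giving 6 two-element pairs, the single value 21 (it cannot pair with itself since the integers are distinct), and 5 integers whose partner 42−x falls outside [15,32].
Treating each of those 12 groups as a pigeonhole, one can pick one integer per group — 12 integers — with no two summing to 42.
The 13th integer lands in an occupied pair, forcing a sum of 42.

13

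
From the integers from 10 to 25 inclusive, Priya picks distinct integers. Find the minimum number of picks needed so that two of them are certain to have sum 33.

Two chosen integers sum to 33 exactly when both halves of some pair {x, 33−x} with 10 ≤ x ≤ 33−x ≤ 23 are chosen — 7 such pairs.
The remaining 2 elements (those with no distinct partner in range) can never complete a 33-sum, so the worst case takes all of them and one from each pair: 2 + 7 = 9.
The 10th integer has to be the second member of some pair, so 9 + 1 = 10.

10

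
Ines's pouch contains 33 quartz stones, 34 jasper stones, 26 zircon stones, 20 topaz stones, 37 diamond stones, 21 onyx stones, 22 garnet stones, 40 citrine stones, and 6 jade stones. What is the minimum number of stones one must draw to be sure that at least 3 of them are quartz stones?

In the worst case for collecting quartz stones, every non-quartz stone comes out first.
There are 34 + 26 + 20 + 37 + 21 + 22 + 40 + 6 = 206 non-quartz stones altogether.
After those, each further stone must be quartz, so 206 + 3 = 209 draws guarantee 3 quartz stones.

209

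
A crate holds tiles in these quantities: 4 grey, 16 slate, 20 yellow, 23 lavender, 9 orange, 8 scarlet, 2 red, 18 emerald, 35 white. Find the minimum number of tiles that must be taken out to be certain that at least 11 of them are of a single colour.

74

By the pigeonhole principle, the 9 colours are the holes; the tiles drawn are the pigeons.
To avoid 11 of any one colour, the worst case takes at most 10 of each colour, or every tile of a colour that has fewer than 10.
That gives 4 + 10 + 10 + 10 + 9 + 8 + 2 + 10 + 10 = 73 tiles with no colour reaching 11.
The next tile forces some colour to 11, so 73 + 1 = 74.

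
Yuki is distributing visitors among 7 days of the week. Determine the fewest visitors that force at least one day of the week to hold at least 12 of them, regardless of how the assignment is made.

With 77 visitors one could put exactly 11 in each of the 7 days of the week, and no day of the week would reach 12.
By pigeonhole, one more visitor must land in a day of the week that already has 11, giving it 12.
So 7 × 11 + 1 = 78 visitors are required.

78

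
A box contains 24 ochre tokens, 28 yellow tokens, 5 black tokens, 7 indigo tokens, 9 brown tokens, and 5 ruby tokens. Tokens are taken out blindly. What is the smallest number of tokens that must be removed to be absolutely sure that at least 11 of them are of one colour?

Pigeonhole: put each drawn token into a box by colour. The largest draw with every box below 11 takes min(count, 10) from each colour; colours with fewer than 10 contribute all they have.
Σ min(cᵢ, 10) = 10 + 10 + 5 + 7 + 9 + 5 = 46.
Draw number 46 + 1 = 47 must push one box to 11.

47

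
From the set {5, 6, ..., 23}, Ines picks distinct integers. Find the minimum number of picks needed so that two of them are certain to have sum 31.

12

Two chosen integers sum to 31 exactly when both halves of some pair {x, 31−x} with 8 ≤ x ≤ 31−x ≤ 23 are chosen — 8 such pairs.
The remaining 3 elements (those with no distinct partner in range) can never complete a 31-sum, so the worst case takes all of them and one from each pair: 3 + 8 = 11.
By the pigeonhole principle, the 12th integer has to be the second member of some pair, so 11 + 1 = 12.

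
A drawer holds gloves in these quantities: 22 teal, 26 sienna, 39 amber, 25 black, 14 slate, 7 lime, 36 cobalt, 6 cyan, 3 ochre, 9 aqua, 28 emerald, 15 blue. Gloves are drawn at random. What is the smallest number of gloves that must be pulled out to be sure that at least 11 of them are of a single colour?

106

Pigeonhole: the 12 colours are the holes; the gloves drawn are the pigeons.
To avoid 11 of any one colour, the worst case takes at most 10 of each colour, or every glove of a colour that has fewer than 10.
That gives 10 + 10 + 10 + 10 + 10 + 7 + 10 + 6 + 3 + 9 + 10 + 10 = 105 gloves with no colour reaching 11.
The next glove forces some colour to 11, so 105 + 1 = 106.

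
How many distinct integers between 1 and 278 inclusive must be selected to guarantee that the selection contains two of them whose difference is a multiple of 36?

37

Integers whose pairwise differences are multiples of 36 are exactly those sharing a remainder mod 36. By the pigeonhole principle, the 36 residue classes mod 36 are the pigeonholes.
With 36 integers one could put 1 in each residue class and have no class reach 2.
The 37th integer pushes some class to 2, so 36·1 + 1 = 37.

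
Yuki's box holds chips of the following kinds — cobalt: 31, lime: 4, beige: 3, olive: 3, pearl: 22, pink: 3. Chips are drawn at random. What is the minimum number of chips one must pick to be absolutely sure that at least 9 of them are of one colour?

An adversary could hand out at most 8 chips per colour (4 colours run out sooner): 8 + 4 + 3 + 3 + 8 + 3 = 29 chips and still no colour has 9.
By pigeonhole, one more chip lands in a colour already at 8, so 30 draws are enough and 29 are not.

30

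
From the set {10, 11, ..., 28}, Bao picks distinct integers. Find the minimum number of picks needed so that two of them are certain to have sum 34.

Group the elements by complementary pair {x, 34−x}: {10,24}, {11,23}, {12,22}, …, giving 7 two-element pairs, the single value 17 (it cannot pair with itself since the integers are distinct), and 4 integers whose partner 34−x falls outside [10,28].
Treating each of those 12 groups as a pigeonhole, one can pick one integer per group — 12 integers — with no two summing to 34.
The 13th integer lands in an occupied pair, forcing a sum of 34.

13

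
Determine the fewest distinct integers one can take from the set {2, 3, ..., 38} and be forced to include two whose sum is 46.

A set avoiding the sum 46 can contain at most one of each pair {x, 46−x}, plus the 7 elements whose complement lies outside the range or equal to its own complement.
The integers 2, …, 23 (22 of them) are such a set: any two sum to at least 2+3 = 5 and at most 22+23 = 45 < 46.
By pigeonhole, any 23rd integer completes one of the 15 pairs, so 23 choices force a sum of 46.

23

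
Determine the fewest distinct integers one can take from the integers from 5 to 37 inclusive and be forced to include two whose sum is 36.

21

A set avoiding the sum 36 can contain at most one of each pair {x, 36−x}, plus the 7 elements whose complement lies outside the range or equal to its own complement.
The integers 18, …, 37 (20 of them) are such a set: any two sum to at least 18+19 = 37 > 36.
By the pigeonhole principle, any 21st integer completes one of the 13 pairs, so 21 choices force a sum of 36.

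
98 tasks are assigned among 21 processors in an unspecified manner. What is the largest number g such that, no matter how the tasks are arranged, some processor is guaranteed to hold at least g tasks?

5

The 21 processors are the holes and the 98 tasks are the pigeons.
If every processor held at most 4 tasks, the total would be at most 21 × 4 = 84, which is less than 98.
So some processor holds at least ⌈98/21⌉ = 5 tasks.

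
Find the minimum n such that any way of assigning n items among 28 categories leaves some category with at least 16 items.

With 420 items one could put exactly 15 in each of the 28 categories, and no category would reach 16.
Pigeonhole: one more item must land in a category that already has 15, giving it 16.
So 28 × 15 + 1 = 421 items are required.

421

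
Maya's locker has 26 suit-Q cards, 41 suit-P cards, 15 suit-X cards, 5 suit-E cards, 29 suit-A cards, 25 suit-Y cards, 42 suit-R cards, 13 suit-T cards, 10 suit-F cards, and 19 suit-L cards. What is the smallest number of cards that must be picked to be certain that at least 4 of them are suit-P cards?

In the worst case for collecting suit-P cards, every non-suit-P card comes out first.
There are 26 + 15 + 5 + 29 + 25 + 42 + 13 + 10 + 19 = 184 non-suit-P cards altogether.
After those, each further card must be suit-P, so 184 + 4 = 188 draws guarantee 4 suit-P cards.

188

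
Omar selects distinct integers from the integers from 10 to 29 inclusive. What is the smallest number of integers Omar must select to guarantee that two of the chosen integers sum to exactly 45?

14

A set avoiding the sum 45 can contain at most one of each pair {x, 45−x}, plus the 6 elements whose complement lies outside the range.
The integers 10, …, 22 (13 of them) are such a set: any two sum to at least 10+11 = 21 and at most 21+22 = 43 < 45.
By the pigeonhole principle, any 14th integer completes one of the 7 pairs, so 14 choices force a sum of 45.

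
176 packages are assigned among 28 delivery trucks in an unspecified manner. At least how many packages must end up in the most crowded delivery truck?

Pigeonhole: the 28 delivery trucks are the holes and the 176 packages are the pigeons.
If every delivery truck held at most 6 packages, the total would be at most 28 × 6 = 168, which is less than 176.
So some delivery truck holds at least ⌈176/28⌉ = 7 packages.

7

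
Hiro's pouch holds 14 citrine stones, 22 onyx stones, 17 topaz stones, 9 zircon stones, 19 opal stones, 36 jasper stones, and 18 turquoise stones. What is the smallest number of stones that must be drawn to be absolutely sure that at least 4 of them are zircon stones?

130

In the worst case for collecting zircon stones, every non-zircon stone comes out first.
There are 14 + 22 + 17 + 19 + 36 + 18 = 126 non-zircon stones altogether.
After those, each further stone must be zircon, so 126 + 4 = 130 draws guarantee 4 zircon stones.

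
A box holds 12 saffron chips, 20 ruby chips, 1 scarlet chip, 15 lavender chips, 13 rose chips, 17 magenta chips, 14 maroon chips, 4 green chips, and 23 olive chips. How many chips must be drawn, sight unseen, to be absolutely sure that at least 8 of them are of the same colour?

By pigeonhole, put each drawn chip into a box by colour. The largest draw with every box below 8 takes min(count, 7) from each colour; colours with fewer than 7 contribute all they have.
Σ min(cᵢ, 7) = 7 + 7 + 1 + 7 + 7 + 7 + 7 + 4 + 7 = 54.
Draw number 54 + 1 = 55 must push one box to 8.

55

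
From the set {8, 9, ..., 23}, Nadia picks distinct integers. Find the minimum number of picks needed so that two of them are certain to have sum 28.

11

A set avoiding the sum 28 can contain at most one of each pair {x, 28−x}, plus the 4 elements whose complement lies outside the range or equal to its own complement.
The integers 14, …, 23 (10 of them) are such a set: any two sum to at least 14+15 = 29 > 28.
Pigeonhole: any 11th integer completes one of the 6 pairs, so 11 choices force a sum of 28.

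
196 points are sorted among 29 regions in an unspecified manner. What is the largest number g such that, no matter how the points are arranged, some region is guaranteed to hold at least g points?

7

Pigeonhole: the 29 regions are the holes and the 196 points are the pigeons.
If every region held at most 6 points, the total would be at most 29 × 6 = 174, which is less than 196.
So some region holds at least ⌈196/29⌉ = 7 points.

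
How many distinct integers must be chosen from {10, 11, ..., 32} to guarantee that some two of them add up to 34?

Two chosen integers sum to 34 exactly when both halves of some pair {x, 34−x} with 10 ≤ x ≤ 34−x ≤ 24 are chosen — 7 such pairs.
The remaining 9 elements (those with no distinct partner in range) can never complete a 34-sum, so the worst case takes all of them and one from each pair: 9 + 7 = 16.
The 17th integer has to be the second member of some pair, so 16 + 1 = 17.

17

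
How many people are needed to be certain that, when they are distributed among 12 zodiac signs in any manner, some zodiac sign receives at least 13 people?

With 144 people one could put exactly 12 in each of the 12 zodiac signs, and no zodiac sign would reach 13.
One more person must land in a zodiac sign that already has 12, giving it 13.
So 12 × 12 + 1 = 145 people are required.

145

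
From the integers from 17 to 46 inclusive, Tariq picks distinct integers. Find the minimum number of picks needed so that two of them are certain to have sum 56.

20

A set avoiding the sum 56 can contain at most one of each pair {x, 56−x}, plus the 8 elements whose complement lies outside the range or equal to its own complement.
The integers 28, …, 46 (19 of them) are such a set: any two sum to at least 28+29 = 57 > 56.
By pigeonhole, any 20th integer completes one of the 11 pairs, so 20 choices force a sum of 56.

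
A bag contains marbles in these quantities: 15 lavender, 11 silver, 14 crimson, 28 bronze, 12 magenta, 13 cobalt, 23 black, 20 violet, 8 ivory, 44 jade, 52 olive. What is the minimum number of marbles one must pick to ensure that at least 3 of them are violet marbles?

In the worst case for collecting violet marbles, every non-violet marble comes out first.
There are 15 + 11 + 14 + 28 + 12 + 13 + 23 + 8 + 44 + 52 = 220 non-violet marbles altogether.
After those, each further marble must be violet, so 220 + 3 = 223 draws guarantee 3 violet marbles.

223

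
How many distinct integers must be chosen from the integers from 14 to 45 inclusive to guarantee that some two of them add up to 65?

A set avoiding the sum 65 can contain at most one of each pair {x, 65−x}, plus the 6 elements whose complement lies outside the range.
The integers 14, …, 32 (19 of them) are such a set: any two sum to at least 14+15 = 29 and at most 31+32 = 63 < 65.
Any 20th integer completes one of the 13 pairs, so 20 choices force a sum of 65.

20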